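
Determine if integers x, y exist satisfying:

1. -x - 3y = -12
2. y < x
Yes

Take x = 6, y = 2. Substituting into each constraint:
  (1) (-6) - 3(2) = -12 ✓
  (2) 2 < 6 ✓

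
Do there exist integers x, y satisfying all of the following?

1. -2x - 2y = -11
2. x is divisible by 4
No

Even the single constraint (-2x - 2y = -11) is infeasible over the integers.

  - -2x - 2y = -11: every term on the left is divisible by 2, so the LHS ≡ 0 (mod 2), but the RHS -11 is not — no integer solution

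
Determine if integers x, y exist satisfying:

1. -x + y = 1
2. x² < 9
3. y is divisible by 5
Yes

Take x = -1, y = 0. Substituting into each constraint:
  (1) 1 + 0 = 1 ✓
  (2) x² = (-1)² = 1, and 1 < 9 ✓
  (3) 0 = 5 × 0, remainder 0 ✓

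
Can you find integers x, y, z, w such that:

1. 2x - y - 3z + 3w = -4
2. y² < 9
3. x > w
Yes

Take x = 0, y = 1, z = 0, w = -1. Substituting into each constraint:
  (1) 2(0) + (-1) - 3(0) + 3(-1) = -4 ✓
  (2) y² = (1)² = 1, and 1 < 9 ✓
  (3) 0 > -1 ✓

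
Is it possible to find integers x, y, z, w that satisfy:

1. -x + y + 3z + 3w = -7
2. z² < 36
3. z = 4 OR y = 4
Yes

Take x = 0, y = -19, z = 4, w = 0. Substituting into each constraint:
  (1) 0 + (-19) + 3(4) + 3(0) = -7 ✓
  (2) z² = (4)² = 16, and 16 < 36 ✓
  (3) z = 4, target 4 ✓ (first branch holds)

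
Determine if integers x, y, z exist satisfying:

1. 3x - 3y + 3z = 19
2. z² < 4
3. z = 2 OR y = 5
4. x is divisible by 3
No

Even the single constraint (3x - 3y + 3z = 19) is infeasible over the integers.

  - 3x - 3y + 3z = 19: every term on the left is divisible by 3, so the LHS ≡ 0 (mod 3), but the RHS 19 is not — no integer solution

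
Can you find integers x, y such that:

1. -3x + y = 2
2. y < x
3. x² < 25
Yes

Take x = -2, y = -4. Substituting into each constraint:
  (1) -3(-2) + (-4) = 2 ✓
  (2) -4 < -2 ✓
  (3) x² = (-2)² = 4, and 4 < 25 ✓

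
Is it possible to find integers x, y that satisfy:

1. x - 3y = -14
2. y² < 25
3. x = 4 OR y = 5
No

The full constraint system is jointly infeasible over the integers. Each constraint and what it forces:

  - x - 3y = -14: is a linear equation tying the variables together
  - y² < 25: restricts y to |y| ≤ 4
  - x = 4 OR y = 5: forces a choice: either x = 4 or y = 5

Split on the disjunction (x = 4 OR y = 5):
  • If x = 4: the equation forces y = 6, but y² < 25 requires |y| ≤ 4.
  • If y = 5: this contradicts y² < 25, which requires |y| ≤ 4.
Both branches are infeasible, so the system has no integer solution.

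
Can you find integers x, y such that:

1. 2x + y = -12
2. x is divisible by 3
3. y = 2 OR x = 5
No

The full constraint system is jointly infeasible over the integers. Each constraint and what it forces:

  - 2x + y = -12: is a linear equation tying the variables together
  - x is divisible by 3: restricts x to multiples of 3
  - y = 2 OR x = 5: forces a choice: either y = 2 or x = 5

Split on the disjunction (y = 2 OR x = 5):
  • If y = 2: with y = 2, writing x = 3x', every remaining term of the linear equation is divisible by 6, so the left side is ≡ 0 (mod 6); but the right side -14 ≡ 4 (mod 6). No integers can satisfy it.
  • If x = 5: this contradicts the divisibility constraint — 5 is not a multiple of 3.
Both branches are infeasible, so the system has no integer solution.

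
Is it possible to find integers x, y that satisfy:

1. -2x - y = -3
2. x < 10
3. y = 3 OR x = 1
Yes

Take x = 1, y = 1. Substituting into each constraint:
  (1) -2(1) + (-1) = -3 ✓
  (2) 1 < 10 ✓
  (3) x = 1, target 1 ✓ (second branch holds)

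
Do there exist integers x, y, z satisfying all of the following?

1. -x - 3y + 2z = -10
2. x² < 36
Yes

Take x = 0, y = 0, z = -5. Substituting into each constraint:
  (1) 0 - 3(0) + 2(-5) = -10 ✓
  (2) x² = (0)² = 0, and 0 < 36 ✓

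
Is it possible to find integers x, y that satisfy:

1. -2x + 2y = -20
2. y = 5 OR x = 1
Yes

Take x = 1, y = -9. Substituting into each constraint:
  (1) -2(1) + 2(-9) = -20 ✓
  (2) x = 1, target 1 ✓ (second branch holds)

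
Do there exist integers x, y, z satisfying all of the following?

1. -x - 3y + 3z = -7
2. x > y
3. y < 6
Yes

Take x = 1, y = 0, z = -2. Substituting into each constraint:
  (1) (-1) - 3(0) + 3(-2) = -7 ✓
  (2) 1 > 0 ✓
  (3) 0 < 6 ✓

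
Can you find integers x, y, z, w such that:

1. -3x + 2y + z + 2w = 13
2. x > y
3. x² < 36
Yes

Take x = 1, y = 0, z = 0, w = 8. Substituting into each constraint:
  (1) -3(1) + 2(0) + 0 + 2(8) = 13 ✓
  (2) 1 > 0 ✓
  (3) x² = (1)² = 1, and 1 < 36 ✓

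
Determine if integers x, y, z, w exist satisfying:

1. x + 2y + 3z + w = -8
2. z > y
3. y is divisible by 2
Yes

Take x = -11, y = 0, z = 1, w = 0. Substituting into each constraint:
  (1) (-11) + 2(0) + 3(1) + 0 = -8 ✓
  (2) 1 > 0 ✓
  (3) 0 = 2 × 0, remainder 0 ✓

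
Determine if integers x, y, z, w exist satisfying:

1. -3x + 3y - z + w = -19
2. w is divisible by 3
Yes

Take x = 0, y = 0, z = 19, w = 0. Substituting into each constraint:
  (1) -3(0) + 3(0) + (-19) + 0 = -19 ✓
  (2) 0 = 3 × 0, remainder 0 ✓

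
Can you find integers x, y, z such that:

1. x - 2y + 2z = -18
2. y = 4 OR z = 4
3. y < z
Yes

Take x = -20, y = 3, z = 4. Substituting into each constraint:
  (1) (-20) - 2(3) + 2(4) = -18 ✓
  (2) z = 4, target 4 ✓ (second branch holds)
  (3) 3 < 4 ✓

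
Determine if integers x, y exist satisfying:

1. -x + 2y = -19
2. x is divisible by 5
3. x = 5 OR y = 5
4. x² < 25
No

The full constraint system is jointly infeasible over the integers. Each constraint and what it forces:

  - -x + 2y = -19: is a linear equation tying the variables together
  - x is divisible by 5: restricts x to multiples of 5
  - x = 5 OR y = 5: forces a choice: either x = 5 or y = 5
  - x² < 25: restricts x to |x| ≤ 4

Split on the disjunction (x = 5 OR y = 5):
  • If x = 5: this contradicts x² < 25, which requires |x| ≤ 4.
  • If y = 5: with y = 5, writing x = 5x', every remaining term of the linear equation is divisible by 5, so the left side is ≡ 0 (mod 5); but the right side -29 ≡ 1 (mod 5). No integers can satisfy it.
Both branches are infeasible, so the system has no integer solution.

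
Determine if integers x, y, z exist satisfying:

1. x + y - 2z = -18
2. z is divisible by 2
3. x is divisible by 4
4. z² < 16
Yes

Take x = 0, y = -18, z = 0. Substituting into each constraint:
  (1) 0 + (-18) - 2(0) = -18 ✓
  (2) 0 = 2 × 0, remainder 0 ✓
  (3) 0 = 4 × 0, remainder 0 ✓
  (4) z² = (0)² = 0, and 0 < 16 ✓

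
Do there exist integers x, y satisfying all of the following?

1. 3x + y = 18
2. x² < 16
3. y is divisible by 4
Yes

Take x = 2, y = 12. Substituting into each constraint:
  (1) 3(2) + 12 = 18 ✓
  (2) x² = (2)² = 4, and 4 < 16 ✓
  (3) 12 = 4 × 3, remainder 0 ✓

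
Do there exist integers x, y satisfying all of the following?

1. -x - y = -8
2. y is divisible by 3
Yes

Take x = 8, y = 0. Substituting into each constraint:
  (1) (-8) + 0 = -8 ✓
  (2) 0 = 3 × 0, remainder 0 ✓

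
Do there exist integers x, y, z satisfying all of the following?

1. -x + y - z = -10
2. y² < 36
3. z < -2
Yes

Take x = 13, y = 0, z = -3. Substituting into each constraint:
  (1) (-13) + 0 + 3 = -10 ✓
  (2) y² = (0)² = 0, and 0 < 36 ✓
  (3) -3 < -2 ✓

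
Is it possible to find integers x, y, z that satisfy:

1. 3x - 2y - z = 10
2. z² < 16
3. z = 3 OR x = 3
Yes

Take x = 1, y = -5, z = 3. Substituting into each constraint:
  (1) 3(1) - 2(-5) + (-3) = 10 ✓
  (2) z² = (3)² = 9, and 9 < 16 ✓
  (3) z = 3, target 3 ✓ (first branch holds)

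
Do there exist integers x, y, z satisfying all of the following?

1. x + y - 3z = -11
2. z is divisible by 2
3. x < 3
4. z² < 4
Yes

Take x = 0, y = -11, z = 0. Substituting into each constraint:
  (1) 0 + (-11) - 3(0) = -11 ✓
  (2) 0 = 2 × 0, remainder 0 ✓
  (3) 0 < 3 ✓
  (4) z² = (0)² = 0, and 0 < 4 ✓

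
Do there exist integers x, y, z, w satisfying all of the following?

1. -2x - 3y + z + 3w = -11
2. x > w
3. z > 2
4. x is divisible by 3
Yes

Take x = 0, y = 4, z = 4, w = -1. Substituting into each constraint:
  (1) -2(0) - 3(4) + 4 + 3(-1) = -11 ✓
  (2) 0 > -1 ✓
  (3) 4 > 2 ✓
  (4) 0 = 3 × 0, remainder 0 ✓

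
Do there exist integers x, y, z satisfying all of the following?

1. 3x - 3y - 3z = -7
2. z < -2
No

Even the single constraint (3x - 3y - 3z = -7) is infeasible over the integers.

  - 3x - 3y - 3z = -7: every term on the left is divisible by 3, so the LHS ≡ 0 (mod 3), but the RHS -7 is not — no integer solution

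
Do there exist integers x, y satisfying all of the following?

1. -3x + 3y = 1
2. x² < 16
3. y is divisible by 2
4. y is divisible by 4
No

Even the single constraint (-3x + 3y = 1) is infeasible over the integers.

  - -3x + 3y = 1: every term on the left is divisible by 3, so the LHS ≡ 0 (mod 3), but the RHS 1 is not — no integer solution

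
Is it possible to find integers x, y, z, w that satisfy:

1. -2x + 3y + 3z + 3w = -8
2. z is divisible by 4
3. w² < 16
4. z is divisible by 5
Yes

Take x = 1, y = -2, z = 0, w = 0. Substituting into each constraint:
  (1) -2(1) + 3(-2) + 3(0) + 3(0) = -8 ✓
  (2) 0 = 4 × 0, remainder 0 ✓
  (3) w² = (0)² = 0, and 0 < 16 ✓
  (4) 0 = 5 × 0, remainder 0 ✓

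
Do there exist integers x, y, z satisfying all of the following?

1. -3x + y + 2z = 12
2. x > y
Yes

Take x = 2, y = 0, z = 9. Substituting into each constraint:
  (1) -3(2) + 0 + 2(9) = 12 ✓
  (2) 2 > 0 ✓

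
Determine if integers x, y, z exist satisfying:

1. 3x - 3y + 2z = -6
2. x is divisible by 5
Yes

Take x = 0, y = 2, z = 0. Substituting into each constraint:
  (1) 3(0) - 3(2) + 2(0) = -6 ✓
  (2) 0 = 5 × 0, remainder 0 ✓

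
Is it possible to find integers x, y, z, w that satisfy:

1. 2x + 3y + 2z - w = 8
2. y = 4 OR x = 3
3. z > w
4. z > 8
Yes

Take x = 3, y = -6, z = 10, w = 0. Substituting into each constraint:
  (1) 2(3) + 3(-6) + 2(10) + 0 = 8 ✓
  (2) x = 3, target 3 ✓ (second branch holds)
  (3) 10 > 0 ✓
  (4) 10 > 8 ✓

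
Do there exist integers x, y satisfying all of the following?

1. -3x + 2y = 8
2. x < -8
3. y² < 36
No

The full constraint system is jointly infeasible over the integers. Each constraint and what it forces:

  - -3x + 2y = 8: is a linear equation tying the variables together
  - x < -8: bounds one variable relative to a constant
  - y² < 36: restricts y to |y| ≤ 5

Range argument: with x ∈ [−∞, -9], y ∈ [-5, 5], the left side of the equation is at least 17, but the right side is 8 < 17. No integer solution exists.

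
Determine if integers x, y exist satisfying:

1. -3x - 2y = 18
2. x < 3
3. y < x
Yes

Take x = 0, y = -9. Substituting into each constraint:
  (1) -3(0) - 2(-9) = 18 ✓
  (2) 0 < 3 ✓
  (3) -9 < 0 ✓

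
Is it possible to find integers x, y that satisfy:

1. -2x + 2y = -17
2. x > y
No

Even the single constraint (-2x + 2y = -17) is infeasible over the integers.

  - -2x + 2y = -17: every term on the left is divisible by 2, so the LHS ≡ 0 (mod 2), but the RHS -17 is not — no integer solution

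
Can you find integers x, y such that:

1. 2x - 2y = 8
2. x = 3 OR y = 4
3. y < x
Yes

Take x = 3, y = -1. Substituting into each constraint:
  (1) 2(3) - 2(-1) = 8 ✓
  (2) x = 3, target 3 ✓ (first branch holds)
  (3) -1 < 3 ✓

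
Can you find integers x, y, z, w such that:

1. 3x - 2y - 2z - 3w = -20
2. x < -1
Yes

Take x = -6, y = 1, z = 0, w = 0. Substituting into each constraint:
  (1) 3(-6) - 2(1) - 2(0) - 3(0) = -20 ✓
  (2) -6 < -1 ✓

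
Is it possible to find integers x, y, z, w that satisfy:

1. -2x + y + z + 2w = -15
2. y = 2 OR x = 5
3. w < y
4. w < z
Yes

Take x = 9, y = 2, z = 1, w = 0. Substituting into each constraint:
  (1) -2(9) + 2 + 1 + 2(0) = -15 ✓
  (2) y = 2, target 2 ✓ (first branch holds)
  (3) 0 < 2 ✓
  (4) 0 < 1 ✓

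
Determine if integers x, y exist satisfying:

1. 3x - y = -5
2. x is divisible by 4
Yes

Take x = 0, y = 5. Substituting into each constraint:
  (1) 3(0) + (-5) = -5 ✓
  (2) 0 = 4 × 0, remainder 0 ✓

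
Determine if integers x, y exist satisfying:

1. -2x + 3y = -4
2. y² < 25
Yes

Take x = 2, y = 0. Substituting into each constraint:
  (1) -2(2) + 3(0) = -4 ✓
  (2) y² = (0)² = 0, and 0 < 25 ✓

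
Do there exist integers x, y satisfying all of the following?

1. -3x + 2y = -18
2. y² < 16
Yes

Take x = 6, y = 0. Substituting into each constraint:
  (1) -3(6) + 2(0) = -18 ✓
  (2) y² = (0)² = 0, and 0 < 16 ✓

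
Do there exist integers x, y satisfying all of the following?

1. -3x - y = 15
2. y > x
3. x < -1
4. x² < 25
Yes

Take x = -4, y = -3. Substituting into each constraint:
  (1) -3(-4) + 3 = 15 ✓
  (2) -3 > -4 ✓
  (3) -4 < -1 ✓
  (4) x² = (-4)² = 16, and 16 < 25 ✓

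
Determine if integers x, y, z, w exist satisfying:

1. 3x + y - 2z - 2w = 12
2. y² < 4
Yes

Take x = 0, y = 0, z = 0, w = -6. Substituting into each constraint:
  (1) 3(0) + 0 - 2(0) - 2(-6) = 12 ✓
  (2) y² = (0)² = 0, and 0 < 4 ✓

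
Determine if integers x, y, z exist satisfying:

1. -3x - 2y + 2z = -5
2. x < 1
Yes

Take x = -1, y = 0, z = -4. Substituting into each constraint:
  (1) -3(-1) - 2(0) + 2(-4) = -5 ✓
  (2) -1 < 1 ✓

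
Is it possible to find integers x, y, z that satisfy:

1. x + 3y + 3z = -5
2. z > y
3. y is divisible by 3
Yes

Take x = -8, y = 0, z = 1. Substituting into each constraint:
  (1) (-8) + 3(0) + 3(1) = -5 ✓
  (2) 1 > 0 ✓
  (3) 0 = 3 × 0, remainder 0 ✓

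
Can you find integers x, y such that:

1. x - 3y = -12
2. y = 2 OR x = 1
Yes

Take x = -6, y = 2. Substituting into each constraint:
  (1) (-6) - 3(2) = -12 ✓
  (2) y = 2, target 2 ✓ (first branch holds)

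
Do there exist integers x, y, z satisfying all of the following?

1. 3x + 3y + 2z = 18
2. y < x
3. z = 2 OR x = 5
Yes

Take x = 5, y = 3, z = -3. Substituting into each constraint:
  (1) 3(5) + 3(3) + 2(-3) = 18 ✓
  (2) 3 < 5 ✓
  (3) x = 5, target 5 ✓ (second branch holds)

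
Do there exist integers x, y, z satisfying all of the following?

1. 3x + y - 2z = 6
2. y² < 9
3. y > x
Yes

Take x = 0, y = 2, z = -2. Substituting into each constraint:
  (1) 3(0) + 2 - 2(-2) = 6 ✓
  (2) y² = (2)² = 4, and 4 < 9 ✓
  (3) 2 > 0 ✓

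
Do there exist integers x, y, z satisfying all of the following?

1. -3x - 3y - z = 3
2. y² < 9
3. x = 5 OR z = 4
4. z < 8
Yes

Take x = 5, y = 2, z = -24. Substituting into each constraint:
  (1) -3(5) - 3(2) + 24 = 3 ✓
  (2) y² = (2)² = 4, and 4 < 9 ✓
  (3) x = 5, target 5 ✓ (first branch holds)
  (4) -24 < 8 ✓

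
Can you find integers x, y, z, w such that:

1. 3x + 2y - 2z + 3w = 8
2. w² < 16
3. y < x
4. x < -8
Yes

Take x = -10, y = -11, z = -30, w = 0. Substituting into each constraint:
  (1) 3(-10) + 2(-11) - 2(-30) + 3(0) = 8 ✓
  (2) w² = (0)² = 0, and 0 < 16 ✓
  (3) -11 < -10 ✓
  (4) -10 < -8 ✓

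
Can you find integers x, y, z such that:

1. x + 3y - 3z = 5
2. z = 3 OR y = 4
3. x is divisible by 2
Yes

Take x = 2, y = 4, z = 3. Substituting into each constraint:
  (1) 2 + 3(4) - 3(3) = 5 ✓
  (2) z = 3, target 3 ✓ (first branch holds)
  (3) 2 = 2 × 1, remainder 0 ✓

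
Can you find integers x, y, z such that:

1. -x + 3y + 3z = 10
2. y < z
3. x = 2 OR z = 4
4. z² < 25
Yes

Take x = 11, y = 3, z = 4. Substituting into each constraint:
  (1) (-11) + 3(3) + 3(4) = 10 ✓
  (2) 3 < 4 ✓
  (3) z = 4, target 4 ✓ (second branch holds)
  (4) z² = (4)² = 16, and 16 < 25 ✓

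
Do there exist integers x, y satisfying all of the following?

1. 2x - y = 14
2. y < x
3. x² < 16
Yes

Take x = 0, y = -14. Substituting into each constraint:
  (1) 2(0) + 14 = 14 ✓
  (2) -14 < 0 ✓
  (3) x² = (0)² = 0, and 0 < 16 ✓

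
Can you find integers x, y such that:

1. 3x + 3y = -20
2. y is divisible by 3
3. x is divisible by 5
No

Even the single constraint (3x + 3y = -20) is infeasible over the integers.

  - 3x + 3y = -20: every term on the left is divisible by 3, so the LHS ≡ 0 (mod 3), but the RHS -20 is not — no integer solution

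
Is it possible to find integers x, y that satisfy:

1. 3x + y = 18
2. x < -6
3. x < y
Yes

Take x = -7, y = 39. Substituting into each constraint:
  (1) 3(-7) + 39 = 18 ✓
  (2) -7 < -6 ✓
  (3) -7 < 39 ✓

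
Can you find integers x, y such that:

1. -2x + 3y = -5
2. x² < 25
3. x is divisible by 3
No

A contradictory subset is {-2x + 3y = -5, x is divisible by 3}. No integer assignment can satisfy these jointly:

  - -2x + 3y = -5: is a linear equation tying the variables together
  - x is divisible by 3: restricts x to multiples of 3

Modular obstruction: writing x = 3x', every remaining term of the linear equation is divisible by 3, so the left side is ≡ 0 (mod 3); but the right side -5 ≡ 1 (mod 3). No integers can satisfy it.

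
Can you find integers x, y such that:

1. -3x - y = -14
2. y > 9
Yes

Take x = 1, y = 11. Substituting into each constraint:
  (1) -3(1) + (-11) = -14 ✓
  (2) 11 > 9 ✓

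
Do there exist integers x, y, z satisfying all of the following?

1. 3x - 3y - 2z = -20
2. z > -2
Yes

Take x = 0, y = 6, z = 1. Substituting into each constraint:
  (1) 3(0) - 3(6) - 2(1) = -20 ✓
  (2) 1 > -2 ✓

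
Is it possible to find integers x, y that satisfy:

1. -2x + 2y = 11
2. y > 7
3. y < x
No

Even the single constraint (-2x + 2y = 11) is infeasible over the integers.

  - -2x + 2y = 11: every term on the left is divisible by 2, so the LHS ≡ 0 (mod 2), but the RHS 11 is not — no integer solution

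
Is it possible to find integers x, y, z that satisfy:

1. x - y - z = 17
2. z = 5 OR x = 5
Yes

Take x = 5, y = 0, z = -12. Substituting into each constraint:
  (1) 5 + 0 + 12 = 17 ✓
  (2) x = 5, target 5 ✓ (second branch holds)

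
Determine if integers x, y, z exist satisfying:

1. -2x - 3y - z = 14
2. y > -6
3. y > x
Yes

Take x = -1, y = 0, z = -12. Substituting into each constraint:
  (1) -2(-1) - 3(0) + 12 = 14 ✓
  (2) 0 > -6 ✓
  (3) 0 > -1 ✓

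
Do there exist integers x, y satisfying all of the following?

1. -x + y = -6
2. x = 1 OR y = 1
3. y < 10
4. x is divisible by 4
No

A contradictory subset is {-x + y = -6, x = 1 OR y = 1, x is divisible by 4}. No integer assignment can satisfy these jointly:

  - -x + y = -6: is a linear equation tying the variables together
  - x = 1 OR y = 1: forces a choice: either x = 1 or y = 1
  - x is divisible by 4: restricts x to multiples of 4

Split on the disjunction (x = 1 OR y = 1):
  • If x = 1: this contradicts the divisibility constraint — 1 is not a multiple of 4.
  • If y = 1: with y = 1, writing x = 4x', every remaining term of the linear equation is divisible by 4, so the left side is ≡ 0 (mod 4); but the right side -7 ≡ 1 (mod 4). No integers can satisfy it.
Both branches are infeasible, so the system has no integer solution.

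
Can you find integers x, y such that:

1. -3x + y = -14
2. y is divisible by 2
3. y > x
Yes

Take x = 8, y = 10. Substituting into each constraint:
  (1) -3(8) + 10 = -14 ✓
  (2) 10 = 2 × 5, remainder 0 ✓
  (3) 10 > 8 ✓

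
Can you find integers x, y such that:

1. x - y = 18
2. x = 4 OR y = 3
Yes

Take x = 4, y = -14. Substituting into each constraint:
  (1) 4 + 14 = 18 ✓
  (2) x = 4, target 4 ✓ (first branch holds)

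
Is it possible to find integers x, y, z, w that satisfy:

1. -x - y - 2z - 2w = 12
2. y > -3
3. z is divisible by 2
Yes

Take x = -10, y = -2, z = 0, w = 0. Substituting into each constraint:
  (1) 10 + 2 - 2(0) - 2(0) = 12 ✓
  (2) -2 > -3 ✓
  (3) 0 = 2 × 0, remainder 0 ✓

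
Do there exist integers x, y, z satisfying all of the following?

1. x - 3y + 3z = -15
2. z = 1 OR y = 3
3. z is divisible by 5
Yes

Take x = -6, y = 3, z = 0. Substituting into each constraint:
  (1) (-6) - 3(3) + 3(0) = -15 ✓
  (2) y = 3, target 3 ✓ (second branch holds)
  (3) 0 = 5 × 0, remainder 0 ✓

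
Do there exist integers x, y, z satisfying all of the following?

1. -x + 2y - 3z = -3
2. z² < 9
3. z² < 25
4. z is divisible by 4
Yes

Take x = 1, y = -1, z = 0. Substituting into each constraint:
  (1) (-1) + 2(-1) - 3(0) = -3 ✓
  (2) z² = (0)² = 0, and 0 < 9 ✓
  (3) z² = (0)² = 0, and 0 < 25 ✓
  (4) 0 = 4 × 0, remainder 0 ✓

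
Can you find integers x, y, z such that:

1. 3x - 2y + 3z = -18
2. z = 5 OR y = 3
Yes

Take x = 1, y = 18, z = 5. Substituting into each constraint:
  (1) 3(1) - 2(18) + 3(5) = -18 ✓
  (2) z = 5, target 5 ✓ (first branch holds)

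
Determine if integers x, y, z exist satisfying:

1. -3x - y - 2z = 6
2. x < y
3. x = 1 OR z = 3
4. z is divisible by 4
Yes

Take x = 1, y = 7, z = -8. Substituting into each constraint:
  (1) -3(1) + (-7) - 2(-8) = 6 ✓
  (2) 1 < 7 ✓
  (3) x = 1, target 1 ✓ (first branch holds)
  (4) -8 = 4 × -2, remainder 0 ✓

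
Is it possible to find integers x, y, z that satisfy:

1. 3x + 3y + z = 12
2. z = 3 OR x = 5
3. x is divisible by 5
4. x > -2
Yes

Take x = 5, y = -1, z = 0. Substituting into each constraint:
  (1) 3(5) + 3(-1) + 0 = 12 ✓
  (2) x = 5, target 5 ✓ (second branch holds)
  (3) 5 = 5 × 1, remainder 0 ✓
  (4) 5 > -2 ✓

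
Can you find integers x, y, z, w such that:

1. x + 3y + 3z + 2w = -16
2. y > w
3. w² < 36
Yes

Take x = -14, y = 0, z = 0, w = -1. Substituting into each constraint:
  (1) (-14) + 3(0) + 3(0) + 2(-1) = -16 ✓
  (2) 0 > -1 ✓
  (3) w² = (-1)² = 1, and 1 < 36 ✓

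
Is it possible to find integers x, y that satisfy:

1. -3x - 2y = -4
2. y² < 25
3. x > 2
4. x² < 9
No

A contradictory subset is {x > 2, x² < 9}. No integer assignment can satisfy these jointly:

  - x > 2: bounds one variable relative to a constant
  - x² < 9: restricts x to |x| ≤ 2

Direct contradiction: the bounds on x require x ≥ 3 and x ≤ 2 simultaneously, which is empty.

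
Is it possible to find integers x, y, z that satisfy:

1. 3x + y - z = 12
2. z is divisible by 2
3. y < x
Yes

Take x = 4, y = 0, z = 0. Substituting into each constraint:
  (1) 3(4) + 0 + 0 = 12 ✓
  (2) 0 = 2 × 0, remainder 0 ✓
  (3) 0 < 4 ✓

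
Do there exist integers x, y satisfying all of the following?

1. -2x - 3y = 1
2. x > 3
Yes

Take x = 4, y = -3. Substituting into each constraint:
  (1) -2(4) - 3(-3) = 1 ✓
  (2) 4 > 3 ✓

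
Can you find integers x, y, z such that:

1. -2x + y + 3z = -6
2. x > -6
Yes

Take x = 0, y = 0, z = -2. Substituting into each constraint:
  (1) -2(0) + 0 + 3(-2) = -6 ✓
  (2) 0 > -6 ✓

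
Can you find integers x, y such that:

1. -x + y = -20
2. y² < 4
Yes

Take x = 20, y = 0. Substituting into each constraint:
  (1) (-20) + 0 = -20 ✓
  (2) y² = (0)² = 0, and 0 < 4 ✓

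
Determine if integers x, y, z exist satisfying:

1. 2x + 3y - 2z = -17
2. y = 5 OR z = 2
Yes

Take x = -15, y = 5, z = 1. Substituting into each constraint:
  (1) 2(-15) + 3(5) - 2(1) = -17 ✓
  (2) y = 5, target 5 ✓ (first branch holds)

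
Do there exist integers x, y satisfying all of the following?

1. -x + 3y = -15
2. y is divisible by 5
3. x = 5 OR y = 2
No

The full constraint system is jointly infeasible over the integers. Each constraint and what it forces:

  - -x + 3y = -15: is a linear equation tying the variables together
  - y is divisible by 5: restricts y to multiples of 5
  - x = 5 OR y = 2: forces a choice: either x = 5 or y = 2

Split on the disjunction (x = 5 OR y = 2):
  • If x = 5: with x = 5, writing y = 5y', every remaining term of the linear equation is divisible by 15, so the left side is ≡ 0 (mod 15); but the right side -10 ≡ 5 (mod 15). No integers can satisfy it.
  • If y = 2: this contradicts the divisibility constraint — 2 is not a multiple of 5.
Both branches are infeasible, so the system has no integer solution.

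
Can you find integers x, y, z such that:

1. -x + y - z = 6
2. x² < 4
Yes

Take x = 0, y = 0, z = -6. Substituting into each constraint:
  (1) 0 + 0 + 6 = 6 ✓
  (2) x² = (0)² = 0, and 0 < 4 ✓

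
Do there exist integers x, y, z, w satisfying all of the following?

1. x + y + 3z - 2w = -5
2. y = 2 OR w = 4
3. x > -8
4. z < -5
Yes

Take x = 11, y = 2, z = -6, w = 0. Substituting into each constraint:
  (1) 11 + 2 + 3(-6) - 2(0) = -5 ✓
  (2) y = 2, target 2 ✓ (first branch holds)
  (3) 11 > -8 ✓
  (4) -6 < -5 ✓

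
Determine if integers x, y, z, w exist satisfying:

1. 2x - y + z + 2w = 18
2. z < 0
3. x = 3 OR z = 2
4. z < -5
Yes

Take x = 3, y = -18, z = -6, w = 0. Substituting into each constraint:
  (1) 2(3) + 18 + (-6) + 2(0) = 18 ✓
  (2) -6 < 0 ✓
  (3) x = 3, target 3 ✓ (first branch holds)
  (4) -6 < -5 ✓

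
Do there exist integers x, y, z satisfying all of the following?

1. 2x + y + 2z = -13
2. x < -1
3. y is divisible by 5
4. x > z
Yes

Take x = -3, y = 5, z = -6. Substituting into each constraint:
  (1) 2(-3) + 5 + 2(-6) = -13 ✓
  (2) -3 < -1 ✓
  (3) 5 = 5 × 1, remainder 0 ✓
  (4) -3 > -6 ✓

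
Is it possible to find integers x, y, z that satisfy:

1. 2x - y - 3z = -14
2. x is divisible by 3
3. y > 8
Yes

Take x = 0, y = 11, z = 1. Substituting into each constraint:
  (1) 2(0) + (-11) - 3(1) = -14 ✓
  (2) 0 = 3 × 0, remainder 0 ✓
  (3) 11 > 8 ✓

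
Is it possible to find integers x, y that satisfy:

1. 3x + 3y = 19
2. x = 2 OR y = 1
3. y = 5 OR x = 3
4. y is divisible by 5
No

Even the single constraint (3x + 3y = 19) is infeasible over the integers.

  - 3x + 3y = 19: every term on the left is divisible by 3, so the LHS ≡ 0 (mod 3), but the RHS 19 is not — no integer solution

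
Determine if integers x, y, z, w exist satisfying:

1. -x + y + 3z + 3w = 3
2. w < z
Yes

Take x = 0, y = 0, z = 1, w = 0. Substituting into each constraint:
  (1) 0 + 0 + 3(1) + 3(0) = 3 ✓
  (2) 0 < 1 ✓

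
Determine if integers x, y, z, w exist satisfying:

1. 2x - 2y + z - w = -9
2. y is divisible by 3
Yes

Take x = 0, y = 0, z = 0, w = 9. Substituting into each constraint:
  (1) 2(0) - 2(0) + 0 + (-9) = -9 ✓
  (2) 0 = 3 × 0, remainder 0 ✓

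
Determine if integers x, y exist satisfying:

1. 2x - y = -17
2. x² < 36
Yes

Take x = 0, y = 17. Substituting into each constraint:
  (1) 2(0) + (-17) = -17 ✓
  (2) x² = (0)² = 0, and 0 < 36 ✓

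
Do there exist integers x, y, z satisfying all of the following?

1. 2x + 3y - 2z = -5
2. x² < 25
Yes

Take x = 0, y = -1, z = 1. Substituting into each constraint:
  (1) 2(0) + 3(-1) - 2(1) = -5 ✓
  (2) x² = (0)² = 0, and 0 < 25 ✓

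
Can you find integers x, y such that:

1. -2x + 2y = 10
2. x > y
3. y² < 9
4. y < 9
No

A contradictory subset is {-2x + 2y = 10, x > y}. No integer assignment can satisfy these jointly:

  - -2x + 2y = 10: is a linear equation tying the variables together
  - x > y: bounds one variable relative to another variable

From the equation, x − y = -5, i.e. x − y = -5; but x > y requires x − y ≥ 1. Contradiction.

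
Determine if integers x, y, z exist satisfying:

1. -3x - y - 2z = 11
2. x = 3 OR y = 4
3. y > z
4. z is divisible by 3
Yes

Take x = 3, y = -2, z = -9. Substituting into each constraint:
  (1) -3(3) + 2 - 2(-9) = 11 ✓
  (2) x = 3, target 3 ✓ (first branch holds)
  (3) -2 > -9 ✓
  (4) -9 = 3 × -3, remainder 0 ✓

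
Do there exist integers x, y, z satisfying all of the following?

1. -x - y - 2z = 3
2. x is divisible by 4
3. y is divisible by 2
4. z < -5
No

A contradictory subset is {-x - y - 2z = 3, x is divisible by 4, y is divisible by 2}. No integer assignment can satisfy these jointly:

  - -x - y - 2z = 3: is a linear equation tying the variables together
  - x is divisible by 4: restricts x to multiples of 4
  - y is divisible by 2: restricts y to multiples of 2

Modular obstruction: writing x = 4x' and writing y = 2y', every remaining term of the linear equation is divisible by 2, so the left side is ≡ 0 (mod 2); but the right side 3 ≡ 1 (mod 2). No integers can satisfy it.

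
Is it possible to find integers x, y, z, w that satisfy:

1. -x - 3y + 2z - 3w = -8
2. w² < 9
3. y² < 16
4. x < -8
Yes

Take x = -10, y = 0, z = -9, w = 0. Substituting into each constraint:
  (1) 10 - 3(0) + 2(-9) - 3(0) = -8 ✓
  (2) w² = (0)² = 0, and 0 < 9 ✓
  (3) y² = (0)² = 0, and 0 < 16 ✓
  (4) -10 < -8 ✓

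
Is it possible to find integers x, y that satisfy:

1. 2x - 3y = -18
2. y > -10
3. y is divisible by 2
Yes

Take x = -9, y = 0. Substituting into each constraint:
  (1) 2(-9) - 3(0) = -18 ✓
  (2) 0 > -10 ✓
  (3) 0 = 2 × 0, remainder 0 ✓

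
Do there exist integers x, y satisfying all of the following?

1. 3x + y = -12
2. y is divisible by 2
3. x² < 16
Yes

Take x = 2, y = -18. Substituting into each constraint:
  (1) 3(2) + (-18) = -12 ✓
  (2) -18 = 2 × -9, remainder 0 ✓
  (3) x² = (2)² = 4, and 4 < 16 ✓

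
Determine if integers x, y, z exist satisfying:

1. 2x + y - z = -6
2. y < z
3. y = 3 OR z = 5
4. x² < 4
Yes

Take x = -1, y = 1, z = 5. Substituting into each constraint:
  (1) 2(-1) + 1 + (-5) = -6 ✓
  (2) 1 < 5 ✓
  (3) z = 5, target 5 ✓ (second branch holds)
  (4) x² = (-1)² = 1, and 1 < 4 ✓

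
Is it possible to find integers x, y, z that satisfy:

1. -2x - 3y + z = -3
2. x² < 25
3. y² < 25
Yes

Take x = 0, y = 1, z = 0. Substituting into each constraint:
  (1) -2(0) - 3(1) + 0 = -3 ✓
  (2) x² = (0)² = 0, and 0 < 25 ✓
  (3) y² = (1)² = 1, and 1 < 25 ✓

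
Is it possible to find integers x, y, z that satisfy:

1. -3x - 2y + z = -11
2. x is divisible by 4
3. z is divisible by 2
No

The full constraint system is jointly infeasible over the integers. Each constraint and what it forces:

  - -3x - 2y + z = -11: is a linear equation tying the variables together
  - x is divisible by 4: restricts x to multiples of 4
  - z is divisible by 2: restricts z to multiples of 2

Modular obstruction: writing x = 4x' and writing z = 2z', every remaining term of the linear equation is divisible by 2, so the left side is ≡ 0 (mod 2); but the right side -11 ≡ 1 (mod 2). No integers can satisfy it.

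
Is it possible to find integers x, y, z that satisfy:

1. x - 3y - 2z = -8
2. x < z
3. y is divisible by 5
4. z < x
No

A contradictory subset is {x < z, z < x}. No integer assignment can satisfy these jointly:

  - x < z: bounds one variable relative to another variable
  - z < x: bounds one variable relative to another variable

Direct contradiction: z > x and x > z cannot both hold.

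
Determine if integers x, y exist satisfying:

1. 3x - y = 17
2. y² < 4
Yes

Take x = 6, y = 1. Substituting into each constraint:
  (1) 3(6) + (-1) = 17 ✓
  (2) y² = (1)² = 1, and 1 < 4 ✓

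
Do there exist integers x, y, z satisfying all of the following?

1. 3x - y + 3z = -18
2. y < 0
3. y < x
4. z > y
Yes

Take x = -3, y = -6, z = -5. Substituting into each constraint:
  (1) 3(-3) + 6 + 3(-5) = -18 ✓
  (2) -6 < 0 ✓
  (3) -6 < -3 ✓
  (4) -5 > -6 ✓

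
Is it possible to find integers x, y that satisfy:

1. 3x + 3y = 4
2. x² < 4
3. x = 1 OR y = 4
No

Even the single constraint (3x + 3y = 4) is infeasible over the integers.

  - 3x + 3y = 4: every term on the left is divisible by 3, so the LHS ≡ 0 (mod 3), but the RHS 4 is not — no integer solution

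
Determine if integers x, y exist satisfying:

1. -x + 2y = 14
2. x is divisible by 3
Yes

Take x = 0, y = 7. Substituting into each constraint:
  (1) 0 + 2(7) = 14 ✓
  (2) 0 = 3 × 0, remainder 0 ✓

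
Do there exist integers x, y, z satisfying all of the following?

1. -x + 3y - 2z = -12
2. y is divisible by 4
Yes

Take x = 0, y = 0, z = 6. Substituting into each constraint:
  (1) 0 + 3(0) - 2(6) = -12 ✓
  (2) 0 = 4 × 0, remainder 0 ✓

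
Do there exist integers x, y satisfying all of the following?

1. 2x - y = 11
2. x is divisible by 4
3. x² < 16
Yes

Take x = 0, y = -11. Substituting into each constraint:
  (1) 2(0) + 11 = 11 ✓
  (2) 0 = 4 × 0, remainder 0 ✓
  (3) x² = (0)² = 0, and 0 < 16 ✓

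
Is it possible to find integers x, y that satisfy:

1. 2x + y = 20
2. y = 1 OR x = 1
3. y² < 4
No

The full constraint system is jointly infeasible over the integers. Each constraint and what it forces:

  - 2x + y = 20: is a linear equation tying the variables together
  - y = 1 OR x = 1: forces a choice: either y = 1 or x = 1
  - y² < 4: restricts y to |y| ≤ 1

Split on the disjunction (y = 1 OR x = 1):
  • If y = 1: with y = 1, every remaining term of the linear equation is divisible by 2, so the left side is ≡ 0 (mod 2); but the right side 19 ≡ 1 (mod 2). No integers can satisfy it.
  • If x = 1: the equation forces y = 18, but y² < 4 requires |y| ≤ 1.
Both branches are infeasible, so the system has no integer solution.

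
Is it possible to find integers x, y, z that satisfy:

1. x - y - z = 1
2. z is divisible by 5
Yes

Take x = 1, y = 0, z = 0. Substituting into each constraint:
  (1) 1 + 0 + 0 = 1 ✓
  (2) 0 = 5 × 0, remainder 0 ✓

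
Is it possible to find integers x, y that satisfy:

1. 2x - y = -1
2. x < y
Yes

Take x = 0, y = 1. Substituting into each constraint:
  (1) 2(0) + (-1) = -1 ✓
  (2) 0 < 1 ✓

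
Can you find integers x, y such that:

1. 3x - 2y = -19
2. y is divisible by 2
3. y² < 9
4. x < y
Yes

Take x = -5, y = 2. Substituting into each constraint:
  (1) 3(-5) - 2(2) = -19 ✓
  (2) 2 = 2 × 1, remainder 0 ✓
  (3) y² = (2)² = 4, and 4 < 9 ✓
  (4) -5 < 2 ✓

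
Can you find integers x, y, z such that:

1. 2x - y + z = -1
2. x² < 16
Yes

Take x = 0, y = 1, z = 0. Substituting into each constraint:
  (1) 2(0) + (-1) + 0 = -1 ✓
  (2) x² = (0)² = 0, and 0 < 16 ✓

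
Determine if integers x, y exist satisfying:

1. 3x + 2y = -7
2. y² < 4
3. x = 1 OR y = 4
No

The full constraint system is jointly infeasible over the integers. Each constraint and what it forces:

  - 3x + 2y = -7: is a linear equation tying the variables together
  - y² < 4: restricts y to |y| ≤ 1
  - x = 1 OR y = 4: forces a choice: either x = 1 or y = 4

Split on the disjunction (x = 1 OR y = 4):
  • If x = 1: the equation forces y = -5, but y² < 4 requires |y| ≤ 1.
  • If y = 4: this contradicts y² < 4, which requires |y| ≤ 1.
Both branches are infeasible, so the system has no integer solution.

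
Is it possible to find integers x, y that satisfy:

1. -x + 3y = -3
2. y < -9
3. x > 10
No

The full constraint system is jointly infeasible over the integers. Each constraint and what it forces:

  - -x + 3y = -3: is a linear equation tying the variables together
  - y < -9: bounds one variable relative to a constant
  - x > 10: bounds one variable relative to a constant

Range argument: with x ∈ [11, ∞], y ∈ [−∞, -10], the left side of the equation is at most -41, but the right side is -3 > -41. No integer solution exists.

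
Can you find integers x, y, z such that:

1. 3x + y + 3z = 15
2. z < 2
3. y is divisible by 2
Yes

Take x = 5, y = 0, z = 0. Substituting into each constraint:
  (1) 3(5) + 0 + 3(0) = 15 ✓
  (2) 0 < 2 ✓
  (3) 0 = 2 × 0, remainder 0 ✓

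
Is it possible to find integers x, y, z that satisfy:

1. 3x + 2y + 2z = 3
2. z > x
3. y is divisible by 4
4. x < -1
Yes

Take x = -3, y = 4, z = 2. Substituting into each constraint:
  (1) 3(-3) + 2(4) + 2(2) = 3 ✓
  (2) 2 > -3 ✓
  (3) 4 = 4 × 1, remainder 0 ✓
  (4) -3 < -1 ✓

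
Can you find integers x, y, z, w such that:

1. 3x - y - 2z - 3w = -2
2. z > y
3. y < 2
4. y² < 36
Yes

Take x = -1, y = -1, z = 0, w = 0. Substituting into each constraint:
  (1) 3(-1) + 1 - 2(0) - 3(0) = -2 ✓
  (2) 0 > -1 ✓
  (3) -1 < 2 ✓
  (4) y² = (-1)² = 1, and 1 < 36 ✓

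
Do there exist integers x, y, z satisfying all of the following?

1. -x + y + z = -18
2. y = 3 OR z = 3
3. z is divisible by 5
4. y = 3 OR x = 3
Yes

Take x = 1, y = 3, z = -20. Substituting into each constraint:
  (1) (-1) + 3 + (-20) = -18 ✓
  (2) y = 3, target 3 ✓ (first branch holds)
  (3) -20 = 5 × -4, remainder 0 ✓
  (4) y = 3, target 3 ✓ (first branch holds)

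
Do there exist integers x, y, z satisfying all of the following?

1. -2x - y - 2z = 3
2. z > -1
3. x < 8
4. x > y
Yes

Take x = -2, y = -3, z = 2. Substituting into each constraint:
  (1) -2(-2) + 3 - 2(2) = 3 ✓
  (2) 2 > -1 ✓
  (3) -2 < 8 ✓
  (4) -2 > -3 ✓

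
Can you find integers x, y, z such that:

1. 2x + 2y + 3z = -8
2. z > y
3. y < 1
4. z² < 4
Yes

Take x = -3, y = -1, z = 0. Substituting into each constraint:
  (1) 2(-3) + 2(-1) + 3(0) = -8 ✓
  (2) 0 > -1 ✓
  (3) -1 < 1 ✓
  (4) z² = (0)² = 0, and 0 < 4 ✓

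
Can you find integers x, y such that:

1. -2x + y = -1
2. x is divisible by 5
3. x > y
Yes

Take x = 0, y = -1. Substituting into each constraint:
  (1) -2(0) + (-1) = -1 ✓
  (2) 0 = 5 × 0, remainder 0 ✓
  (3) 0 > -1 ✓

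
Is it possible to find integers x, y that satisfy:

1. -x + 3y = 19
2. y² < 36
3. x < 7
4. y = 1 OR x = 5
Yes

Take x = -16, y = 1. Substituting into each constraint:
  (1) 16 + 3(1) = 19 ✓
  (2) y² = (1)² = 1, and 1 < 36 ✓
  (3) -16 < 7 ✓
  (4) y = 1, target 1 ✓ (first branch holds)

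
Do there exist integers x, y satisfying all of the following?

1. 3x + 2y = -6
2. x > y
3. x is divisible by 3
Yes

Take x = 0, y = -3. Substituting into each constraint:
  (1) 3(0) + 2(-3) = -6 ✓
  (2) 0 > -3 ✓
  (3) 0 = 3 × 0, remainder 0 ✓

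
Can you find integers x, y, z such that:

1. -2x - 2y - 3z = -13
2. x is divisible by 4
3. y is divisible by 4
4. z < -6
Yes

Take x = 20, y = 0, z = -9. Substituting into each constraint:
  (1) -2(20) - 2(0) - 3(-9) = -13 ✓
  (2) 20 = 4 × 5, remainder 0 ✓
  (3) 0 = 4 × 0, remainder 0 ✓
  (4) -9 < -6 ✓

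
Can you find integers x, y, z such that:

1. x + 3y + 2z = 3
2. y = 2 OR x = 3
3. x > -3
Yes

Take x = 3, y = 0, z = 0. Substituting into each constraint:
  (1) 3 + 3(0) + 2(0) = 3 ✓
  (2) x = 3, target 3 ✓ (second branch holds)
  (3) 3 > -3 ✓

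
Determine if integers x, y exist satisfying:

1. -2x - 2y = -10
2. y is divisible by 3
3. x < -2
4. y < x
No

A contradictory subset is {-2x - 2y = -10, x < -2, y < x}. No integer assignment can satisfy these jointly:

  - -2x - 2y = -10: is a linear equation tying the variables together
  - x < -2: bounds one variable relative to a constant
  - y < x: bounds one variable relative to another variable

Propagating the comparison: y < x and x ≤ -3 give y ≤ -4. Range argument: with x ∈ [−∞, -3], y ∈ [−∞, -4], the left side of the equation is at least 14, but the right side is -10 < 14. No integer solution exists.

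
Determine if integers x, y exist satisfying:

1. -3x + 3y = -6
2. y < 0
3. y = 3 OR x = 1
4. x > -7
Yes

Take x = 1, y = -1. Substituting into each constraint:
  (1) -3(1) + 3(-1) = -6 ✓
  (2) -1 < 0 ✓
  (3) x = 1, target 1 ✓ (second branch holds)
  (4) 1 > -7 ✓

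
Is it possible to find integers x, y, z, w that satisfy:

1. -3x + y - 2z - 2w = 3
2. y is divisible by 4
Yes

Take x = 1, y = 0, z = 0, w = -3. Substituting into each constraint:
  (1) -3(1) + 0 - 2(0) - 2(-3) = 3 ✓
  (2) 0 = 4 × 0, remainder 0 ✓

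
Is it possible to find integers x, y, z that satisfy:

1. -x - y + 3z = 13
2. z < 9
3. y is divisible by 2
Yes

Take x = -13, y = 0, z = 0. Substituting into each constraint:
  (1) 13 + 0 + 3(0) = 13 ✓
  (2) 0 < 9 ✓
  (3) 0 = 2 × 0, remainder 0 ✓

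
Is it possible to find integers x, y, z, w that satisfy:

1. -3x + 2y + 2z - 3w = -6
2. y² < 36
Yes

Take x = 0, y = 0, z = 0, w = 2. Substituting into each constraint:
  (1) -3(0) + 2(0) + 2(0) - 3(2) = -6 ✓
  (2) y² = (0)² = 0, and 0 < 36 ✓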